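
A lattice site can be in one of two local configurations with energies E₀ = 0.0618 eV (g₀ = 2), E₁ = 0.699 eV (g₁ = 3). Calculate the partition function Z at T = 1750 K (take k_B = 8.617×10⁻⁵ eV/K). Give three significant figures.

Z = 1.36

k_BT = 8.617×10⁻⁵ × 1750 K = 0.15080 eV.
Eᵢ/kT = 0.40981, 4.6353.
Z = Σ gᵢe^(−Eᵢ/kT) = 2·e^(−0.40981) + 3·e^(−4.6353) = 1.3276 + 0.029110 = 1.3567.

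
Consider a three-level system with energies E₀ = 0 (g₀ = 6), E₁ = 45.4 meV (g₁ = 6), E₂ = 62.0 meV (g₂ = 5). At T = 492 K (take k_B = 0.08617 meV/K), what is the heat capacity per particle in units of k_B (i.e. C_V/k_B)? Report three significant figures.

k_BT = 0.08617 × 492 K = 42.396 meV.
Eᵢ/kT = 0, 1.0709, 1.4624.
Z = Σ gᵢe^(−Eᵢ/kT) = 6·e^(−0) + 6·e^(−1.0709) + 5·e^(−1.4624) = 6.0000 + 2.0562 + 1.1584 = 9.2146.
⟨E⟩ = 17.925 meV, ⟨E²⟩ = 943.18 meV².
C_V/k_B = (⟨E²⟩ − ⟨E⟩²)/(kT)² = (943.18 − 321.31)/1797.4 = 0.346.

0.346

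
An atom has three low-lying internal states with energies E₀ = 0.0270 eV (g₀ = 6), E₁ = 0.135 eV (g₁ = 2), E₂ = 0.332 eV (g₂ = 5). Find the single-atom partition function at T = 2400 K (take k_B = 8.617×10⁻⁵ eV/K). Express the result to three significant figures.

Z = 7.31

k_BT = 8.617×10⁻⁵ × 2400 K = 0.20681 eV.
Eᵢ/kT = 0.13055, 0.65277, 1.6053.
Z = Σ gᵢe^(−Eᵢ/kT) = 6·e^(−0.13055) + 2·e^(−0.65277) + 5·e^(−1.6053) = 5.2657 + 1.0412 + 1.0041 = 7.3110.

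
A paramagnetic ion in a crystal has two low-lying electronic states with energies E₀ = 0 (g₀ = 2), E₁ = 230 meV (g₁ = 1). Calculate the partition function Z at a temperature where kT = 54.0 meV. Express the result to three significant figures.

Eᵢ/kT = 0, 4.2593.
Z = Σ gᵢe^(−Eᵢ/kT) = 2·e^(−0) + 1·e^(−4.2593) = 2.0000 + 0.014132 = 2.0141.

Z = 2.01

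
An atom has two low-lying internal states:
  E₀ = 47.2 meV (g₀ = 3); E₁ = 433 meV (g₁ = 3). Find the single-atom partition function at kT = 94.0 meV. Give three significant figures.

Z = 1.85

Eᵢ/kT = 0.50213, 4.6064.
Z = Σ gᵢe^(−Eᵢ/kT) = 3·e^(−0.50213) + 3·e^(−4.6064) = 1.8157 + 0.029963 = 1.8457.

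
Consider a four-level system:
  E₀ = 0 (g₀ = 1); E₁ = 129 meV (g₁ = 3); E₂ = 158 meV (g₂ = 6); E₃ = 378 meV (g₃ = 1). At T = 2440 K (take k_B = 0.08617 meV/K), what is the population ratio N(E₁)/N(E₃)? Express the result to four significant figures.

9.805

k_BT = 0.08617 × 2440 K = 210.255 meV.
n₁/n₃ = (g₁/g₃) exp[−(E₁−E₃)/kT] = (3/1) × exp(−(-249 meV)/(210.255 meV)) = (3/1) × exp(1.18428) = 9.805.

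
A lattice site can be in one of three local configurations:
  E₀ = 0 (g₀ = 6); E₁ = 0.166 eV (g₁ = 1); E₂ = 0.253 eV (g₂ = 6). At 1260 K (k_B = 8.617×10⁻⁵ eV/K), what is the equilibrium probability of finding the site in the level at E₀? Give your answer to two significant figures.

0.88

k_BT = 8.617×10⁻⁵ × 1260 K = 0.1086 eV.
Eᵢ/kT = 0, 1.529, 2.330.
Z = Σ gᵢe^(−Eᵢ/kT) = 6·e^(−0) + 1·e^(−1.529) + 6·e^(−2.330) = 6.000 + 0.2168 + 0.5838 = 6.801.
P₀ = g₀ e^(−E₀/kT) / Z = 6.000/6.801 = 0.88.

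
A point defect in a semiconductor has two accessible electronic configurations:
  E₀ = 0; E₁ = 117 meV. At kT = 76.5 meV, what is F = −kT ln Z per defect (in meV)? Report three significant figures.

Eᵢ/kT = 0, 1.5294.
Z = Σ e^(−Eᵢ/kT) = e^(−0) + e^(−1.5294) = 1.0000 + 0.21667 = 1.2167.
F = −kT ln Z = −76.5 × ln(1.2167) = −76.5 × 0.19614 = -15.0 meV.

-15.0 meV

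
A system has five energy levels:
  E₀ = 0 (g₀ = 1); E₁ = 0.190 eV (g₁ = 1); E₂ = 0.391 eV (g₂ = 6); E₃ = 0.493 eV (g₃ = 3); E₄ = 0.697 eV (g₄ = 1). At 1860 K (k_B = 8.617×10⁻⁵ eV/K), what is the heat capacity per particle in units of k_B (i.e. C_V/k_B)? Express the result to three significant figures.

k_BT = 8.617×10⁻⁵ × 1860 K = 0.16028 eV.
Eᵢ/kT = 0, 1.1854, 2.4395, 3.0759, 4.3486.
Z = Σ gᵢe^(−Eᵢ/kT) = 1·e^(−0) + 1·e^(−1.1854) + 6·e^(−2.4395) + 3·e^(−3.0759) + 1·e^(−4.3486) = 1.0000 + 0.30562 + 0.52323 + 0.13844 + 0.012925 = 1.9802.
⟨E⟩ = 0.17165 eV, ⟨E²⟩ = 0.066130 eV².
C_V/k_B = (⟨E²⟩ − ⟨E⟩²)/(kT)² = (0.066130 − 0.029464)/0.025690 = 1.43.

1.43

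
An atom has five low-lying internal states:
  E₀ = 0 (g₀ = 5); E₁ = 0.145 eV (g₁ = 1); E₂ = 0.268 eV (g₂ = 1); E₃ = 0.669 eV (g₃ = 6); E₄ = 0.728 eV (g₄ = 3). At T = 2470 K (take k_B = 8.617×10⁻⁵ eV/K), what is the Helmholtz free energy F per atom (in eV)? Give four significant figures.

k_BT = 8.617×10⁻⁵ × 2470 K = 0.212840 eV.
Eᵢ/kT = 0, 0.681263, 1.25916, 3.14321, 3.42041.
Z = Σ gᵢe^(−Eᵢ/kT) = 5·e^(−0) + 1·e^(−0.681263) + 1·e^(−1.25916) + 6·e^(−3.14321) + 3·e^(−3.42041) = 5.00000 + 0.505978 + 0.283892 + 0.258864 + 0.0980971 = 6.14683.
F = −kT ln Z = −0.212840 × ln(6.14683) = −0.212840 × 1.81594 = -0.3865 eV.

-0.3865 eV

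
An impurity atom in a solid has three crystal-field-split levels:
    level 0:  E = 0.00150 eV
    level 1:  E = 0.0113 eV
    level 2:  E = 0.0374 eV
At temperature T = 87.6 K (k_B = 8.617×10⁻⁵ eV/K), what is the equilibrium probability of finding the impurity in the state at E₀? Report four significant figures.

0.7803

k_BT = 8.617×10⁻⁵ × 87.6 K = 0.00754849 eV.
Eᵢ/kT = 0.198715, 1.49699, 4.95463.
Z = Σ e^(−Eᵢ/kT) = e^(−0.198715) + e^(−1.49699) + e^(−4.95463) = 0.819783 + 0.223803 + 0.00705069 = 1.05064.
P₀ = e^(−E₀/kT) / Z = 0.819783/1.05064 = 0.7803.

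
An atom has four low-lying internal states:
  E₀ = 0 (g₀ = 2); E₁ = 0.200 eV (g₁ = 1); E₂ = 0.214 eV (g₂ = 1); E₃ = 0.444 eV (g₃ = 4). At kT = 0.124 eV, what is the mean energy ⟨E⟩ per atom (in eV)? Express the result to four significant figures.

Eᵢ/kT = 0, 1.61290, 1.72581, 3.58065.
Z = Σ gᵢe^(−Eᵢ/kT) = 2·e^(−0) + 1·e^(−1.61290) + 1·e^(−1.72581) + 4·e^(−3.58065) = 2.00000 + 0.199309 + 0.178029 + 0.111430 = 2.48877.
⟨E⟩ = Σ Eᵢ gᵢe^(−Eᵢ/kT) / Z = (0·2.00000 + 0.200·0.199309 + 0.214·0.178029 + 0.444·0.111430) / 2.48877 = 0.05120 eV.

0.05120 eV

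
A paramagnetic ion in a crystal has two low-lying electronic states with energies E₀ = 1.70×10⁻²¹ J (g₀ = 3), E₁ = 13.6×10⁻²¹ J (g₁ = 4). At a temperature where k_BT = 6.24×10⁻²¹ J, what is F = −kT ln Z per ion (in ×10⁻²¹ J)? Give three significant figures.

-6.28 ×10⁻²¹ J

Eᵢ/kT = 0.27244, 2.1795.
Z = Σ gᵢe^(−Eᵢ/kT) = 3·e^(−0.27244) + 4·e^(−2.1795) = 2.2846 + 0.45239 = 2.7370.
F = −kT ln Z = −6.24 × ln(2.7370) = −6.24 × 1.0069 = -6.28 ×10⁻²¹ J.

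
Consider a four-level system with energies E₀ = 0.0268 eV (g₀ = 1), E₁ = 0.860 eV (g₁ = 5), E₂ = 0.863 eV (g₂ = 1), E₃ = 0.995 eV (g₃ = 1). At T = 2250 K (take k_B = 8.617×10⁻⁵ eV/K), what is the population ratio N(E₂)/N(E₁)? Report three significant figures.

0.197

k_BT = 8.617×10⁻⁵ × 2250 K = 0.19388 eV.
n₂/n₁ = (g₂/g₁) exp[−(E₂−E₁)/kT] = (1/5) × exp(−(0.003 eV)/(0.19388 eV)) = (1/5) × exp(-0.015473) = 0.197.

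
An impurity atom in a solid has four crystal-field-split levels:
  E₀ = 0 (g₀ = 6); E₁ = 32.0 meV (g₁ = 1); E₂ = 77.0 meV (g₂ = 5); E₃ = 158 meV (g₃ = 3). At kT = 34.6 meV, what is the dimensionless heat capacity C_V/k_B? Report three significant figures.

Eᵢ/kT = 0, 0.92486, 2.2254, 4.5665.
Z = Σ gᵢe^(−Eᵢ/kT) = 6·e^(−0) + 1·e^(−0.92486) + 5·e^(−2.2254) + 3·e^(−4.5665) = 6.0000 + 0.39659 + 0.54012 + 0.031183 = 6.9679.
⟨E⟩ = 8.4971 meV, ⟨E²⟩ = 629.59 meV².
C_V/k_B = (⟨E²⟩ − ⟨E⟩²)/(kT)² = (629.59 − 72.201)/1197.2 = 0.466.

0.466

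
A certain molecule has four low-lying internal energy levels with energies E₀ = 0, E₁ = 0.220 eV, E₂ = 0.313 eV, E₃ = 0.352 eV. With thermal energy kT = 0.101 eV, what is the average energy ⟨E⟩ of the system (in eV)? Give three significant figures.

Eᵢ/kT = 0, 2.1782, 3.0990, 3.4851.
Z = Σ e^(−Eᵢ/kT) = e^(−0) + e^(−2.1782) + e^(−3.0990) + e^(−3.4851) = 1.0000 + 0.11325 + 0.045094 + 0.030651 = 1.1890.
⟨E⟩ = Σ Eᵢ e^(−Eᵢ/kT) / Z = (0·1.0000 + 0.220·0.11325 + 0.313·0.045094 + 0.352·0.030651) / 1.1890 = 0.0419 eV.

0.0419 eV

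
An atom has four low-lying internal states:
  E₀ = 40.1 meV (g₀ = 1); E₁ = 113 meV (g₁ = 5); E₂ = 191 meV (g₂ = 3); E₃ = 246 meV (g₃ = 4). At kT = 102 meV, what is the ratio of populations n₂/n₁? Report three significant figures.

n₂/n₁ = (g₂/g₁) exp[−(E₂−E₁)/kT] = (3/5) × exp(−(78 meV)/(102 meV)) = (3/5) × exp(-0.76471) = 0.279.

0.279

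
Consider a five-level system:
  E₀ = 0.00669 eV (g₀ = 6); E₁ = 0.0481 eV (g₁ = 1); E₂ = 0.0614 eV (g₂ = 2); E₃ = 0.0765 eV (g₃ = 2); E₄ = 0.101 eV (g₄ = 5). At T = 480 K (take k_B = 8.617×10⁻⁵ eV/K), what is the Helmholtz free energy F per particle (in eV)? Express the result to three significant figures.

k_BT = 8.617×10⁻⁵ × 480 K = 0.041362 eV.
Eᵢ/kT = 0.16174, 1.1629, 1.4845, 1.8495, 2.4419.
Z = Σ gᵢe^(−Eᵢ/kT) = 6·e^(−0.16174) + 1·e^(−1.1629) + 2·e^(−1.4845) + 2·e^(−1.8495) + 5·e^(−2.4419) = 5.1040 + 0.31258 + 0.45323 + 0.31463 + 0.43498 = 6.6194.
F = −kT ln Z = −0.041362 × ln(6.6194) = −0.041362 × 1.8900 = -0.0782 eV.

-0.0782 eV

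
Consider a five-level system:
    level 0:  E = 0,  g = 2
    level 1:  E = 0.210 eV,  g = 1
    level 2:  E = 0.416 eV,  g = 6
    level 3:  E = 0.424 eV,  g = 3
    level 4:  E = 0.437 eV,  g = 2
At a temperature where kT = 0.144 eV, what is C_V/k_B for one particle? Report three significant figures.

Eᵢ/kT = 0, 1.4583, 2.8889, 2.9444, 3.0347.
Z = Σ gᵢe^(−Eᵢ/kT) = 2·e^(−0) + 1·e^(−1.4583) + 6·e^(−2.8889) + 3·e^(−2.9444) + 2·e^(−3.0347) = 2.0000 + 0.23263 + 0.33382 + 0.15790 + 0.096178 = 2.8205.
⟨E⟩ = 0.10519 eV, ⟨E²⟩ = 0.040696 eV².
C_V/k_B = (⟨E²⟩ − ⟨E⟩²)/(kT)² = (0.040696 − 0.011065)/0.020736 = 1.43.

1.43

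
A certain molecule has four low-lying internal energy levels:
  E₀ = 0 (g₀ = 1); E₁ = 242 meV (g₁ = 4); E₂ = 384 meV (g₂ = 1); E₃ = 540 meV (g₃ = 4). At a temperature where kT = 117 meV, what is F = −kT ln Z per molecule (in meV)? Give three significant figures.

Eᵢ/kT = 0, 2.0684, 3.2821, 4.6154.
Z = Σ gᵢe^(−Eᵢ/kT) = 1·e^(−0) + 4·e^(−2.0684) + 1·e^(−3.2821) + 4·e^(−4.6154) = 1.0000 + 0.50555 + 0.037549 + 0.039593 = 1.5827.
F = −kT ln Z = −117 × ln(1.5827) = −117 × 0.45913 = -53.7 meV.

-53.7 meV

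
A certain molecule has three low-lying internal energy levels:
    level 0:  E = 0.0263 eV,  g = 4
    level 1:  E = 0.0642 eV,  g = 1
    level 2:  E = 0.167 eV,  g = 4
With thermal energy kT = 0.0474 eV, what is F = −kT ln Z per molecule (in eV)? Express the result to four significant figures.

-0.04660 eV

Eᵢ/kT = 0.554852, 1.35443, 3.52321.
Z = Σ gᵢe^(−Eᵢ/kT) = 4·e^(−0.554852) + 1·e^(−1.35443) + 4·e^(−3.52321) = 2.29663 + 0.258094 + 0.118018 = 2.67274.
F = −kT ln Z = −0.0474 × ln(2.67274) = −0.0474 × 0.983104 = -0.04660 eV.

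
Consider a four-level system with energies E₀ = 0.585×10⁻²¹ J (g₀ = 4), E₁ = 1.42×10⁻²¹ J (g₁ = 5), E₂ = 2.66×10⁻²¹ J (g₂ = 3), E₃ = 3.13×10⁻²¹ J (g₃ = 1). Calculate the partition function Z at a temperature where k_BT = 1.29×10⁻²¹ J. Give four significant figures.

Eᵢ/kT = 0.453488, 1.10078, 2.06202, 2.42636.
Z = Σ gᵢe^(−Eᵢ/kT) = 4·e^(−0.453488) + 5·e^(−1.10078) + 3·e^(−2.06202) + 1·e^(−2.42636) = 2.54163 + 1.66306 + 0.381590 + 0.0883579 = 4.67464.

Z = 4.675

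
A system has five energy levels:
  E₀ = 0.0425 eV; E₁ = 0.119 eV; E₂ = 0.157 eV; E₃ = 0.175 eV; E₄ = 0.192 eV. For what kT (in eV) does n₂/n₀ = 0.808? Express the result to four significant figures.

n₂/n₀ = exp[−(E₂−E₀)/kT] = 0.808.
⇒ (E₂−E₀)/kT = ln(1/0.808) = ln(1.23762) = 0.213190.
kT = 0.1145 eV / 0.213190 = 0.5371 eV.

0.5371 eV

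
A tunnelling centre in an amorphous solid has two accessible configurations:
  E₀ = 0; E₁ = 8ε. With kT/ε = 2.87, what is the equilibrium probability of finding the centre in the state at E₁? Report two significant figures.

Eᵢ/kT = 0, 2.787.
Z = Σ e^(−Eᵢ/kT) = e^(−0) + e^(−2.787) = 1.000 + 0.06161 = 1.062.
P₁ = e^(−E₁/kT) / Z = 0.06161/1.062 = 0.058.

0.058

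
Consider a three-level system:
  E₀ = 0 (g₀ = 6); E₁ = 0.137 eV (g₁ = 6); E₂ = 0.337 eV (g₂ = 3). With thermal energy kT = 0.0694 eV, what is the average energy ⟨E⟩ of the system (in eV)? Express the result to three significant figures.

Eᵢ/kT = 0, 1.9741, 4.8559.
Z = Σ gᵢe^(−Eᵢ/kT) = 6·e^(−0) + 6·e^(−1.9741) + 3·e^(−4.8559) = 6.0000 + 0.83332 + 0.023347 = 6.8567.
⟨E⟩ = Σ Eᵢ gᵢe^(−Eᵢ/kT) / Z = (0·6.0000 + 0.137·0.83332 + 0.337·0.023347) / 6.8567 = 0.0178 eV.

0.0178 eV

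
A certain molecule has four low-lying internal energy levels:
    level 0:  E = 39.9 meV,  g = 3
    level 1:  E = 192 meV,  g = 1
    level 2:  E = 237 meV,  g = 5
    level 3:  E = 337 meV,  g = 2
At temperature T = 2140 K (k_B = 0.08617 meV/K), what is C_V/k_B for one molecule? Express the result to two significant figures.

0.33

k_BT = 0.08617 × 2140 K = 184.4 meV.
Eᵢ/kT = 0.2164, 1.041, 1.285, 1.828.
Z = Σ gᵢe^(−Eᵢ/kT) = 3·e^(−0.2164) + 1·e^(−1.041) + 5·e^(−1.285) + 2·e^(−1.828) = 2.416 + 0.3531 + 1.383 + 0.3215 = 4.474.
⟨E⟩ = 134.2 meV, ⟨E²⟩ = 29290 meV².
C_V/k_B = (⟨E²⟩ − ⟨E⟩²)/(kT)² = (29290 − 18010)/34000 = 0.33.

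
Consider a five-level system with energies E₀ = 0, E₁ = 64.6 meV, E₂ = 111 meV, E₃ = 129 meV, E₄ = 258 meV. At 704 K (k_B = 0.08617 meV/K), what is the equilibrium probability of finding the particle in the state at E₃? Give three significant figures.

k_BT = 0.08617 × 704 K = 60.664 meV.
Eᵢ/kT = 0, 1.0649, 1.8298, 2.1265, 4.2529.
Z = Σ e^(−Eᵢ/kT) = e^(−0) + e^(−1.0649) + e^(−1.8298) + e^(−2.1265) + e^(−4.2529) = 1.0000 + 0.34476 + 0.16045 + 0.11925 + 0.014223 = 1.6387.
P₃ = e^(−E₃/kT) / Z = 0.11925/1.6387 = 0.0728.

0.0728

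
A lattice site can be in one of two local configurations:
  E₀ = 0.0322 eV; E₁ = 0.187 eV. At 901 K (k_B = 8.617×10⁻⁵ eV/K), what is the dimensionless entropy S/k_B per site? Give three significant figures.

k_BT = 8.617×10⁻⁵ × 901 K = 0.077639 eV.
Eᵢ/kT = 0.41474, 2.4086.
Z = Σ e^(−Eᵢ/kT) = e^(−0.41474) + e^(−2.4086) = 0.66051 + 0.089941 = 0.75045.
⟨E⟩ = Σ EᵢPᵢ = 0.050753 eV.
S/k_B = ln Z + ⟨E⟩/kT = ln(0.75045) + 0.050753/0.077639 = -0.28708 + 0.65370 = 0.367.

0.367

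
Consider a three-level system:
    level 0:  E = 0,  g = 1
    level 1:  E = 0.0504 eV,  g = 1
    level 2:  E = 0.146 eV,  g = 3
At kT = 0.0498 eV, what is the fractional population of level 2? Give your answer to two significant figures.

0.10

Eᵢ/kT = 0, 1.012, 2.932.
Z = Σ gᵢe^(−Eᵢ/kT) = 1·e^(−0) + 1·e^(−1.012) + 3·e^(−2.932) = 1.000 + 0.3635 + 0.1599 = 1.523.
P₂ = g₂ e^(−E₂/kT) / Z = 0.1599/1.523 = 0.10.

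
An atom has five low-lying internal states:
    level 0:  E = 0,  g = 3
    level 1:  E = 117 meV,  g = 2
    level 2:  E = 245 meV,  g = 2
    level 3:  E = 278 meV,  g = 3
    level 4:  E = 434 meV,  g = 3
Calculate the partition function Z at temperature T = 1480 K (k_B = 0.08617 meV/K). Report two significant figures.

k_BT = 0.08617 × 1480 K = 127.5 meV.
Eᵢ/kT = 0, 0.9176, 1.922, 2.180, 3.404.
Z = Σ gᵢe^(−Eᵢ/kT) = 3·e^(−0) + 2·e^(−0.9176) + 2·e^(−1.922) + 3·e^(−2.180) + 3·e^(−3.404) = 3.000 + 0.7990 + 0.2926 + 0.3391 + 0.09972 = 4.530.

Z = 4.5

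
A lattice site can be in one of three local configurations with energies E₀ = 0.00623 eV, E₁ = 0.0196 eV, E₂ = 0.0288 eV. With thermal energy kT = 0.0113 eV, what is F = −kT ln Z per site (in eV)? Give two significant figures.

0.0021 eV

Eᵢ/kT = 0.5513, 1.735, 2.549.
Z = Σ e^(−Eᵢ/kT) = e^(−0.5513) + e^(−1.735) + e^(−2.549) = 0.5762 + 0.1764 + 0.07816 = 0.8308.
F = −kT ln Z = −0.0113 × ln(0.8308) = −0.0113 × -0.1854 = 0.0021 eV.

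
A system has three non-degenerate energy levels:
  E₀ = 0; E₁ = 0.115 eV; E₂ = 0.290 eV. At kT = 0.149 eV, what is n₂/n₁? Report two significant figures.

0.31

n₂/n₁ = exp[−(E₂−E₁)/kT] = exp(−(0.175 eV)/(0.149 eV)) = exp(-1.174) = 0.31.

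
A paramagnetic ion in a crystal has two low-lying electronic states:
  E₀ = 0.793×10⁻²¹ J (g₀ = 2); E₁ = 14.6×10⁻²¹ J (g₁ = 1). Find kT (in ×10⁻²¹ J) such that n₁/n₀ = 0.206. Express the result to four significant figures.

n₁/n₀ = (g₁/g₀) exp[−(E₁−E₀)/kT] = 0.206.
⇒ (E₁−E₀)/kT = ln((1/2)/0.206) = ln(2.42718) = 0.886730.
kT = 13.807 ×10⁻²¹ J / 0.886730 = 15.57 ×10⁻²¹ J.

15.57 ×10⁻²¹ J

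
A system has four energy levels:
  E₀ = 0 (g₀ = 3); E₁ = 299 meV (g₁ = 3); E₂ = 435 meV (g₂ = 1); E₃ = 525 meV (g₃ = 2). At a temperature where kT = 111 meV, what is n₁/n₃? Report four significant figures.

n₁/n₃ = (g₁/g₃) exp[−(E₁−E₃)/kT] = (3/2) × exp(−(-226 meV)/(111 meV)) = (3/2) × exp(2.03604) = 11.49.

11.49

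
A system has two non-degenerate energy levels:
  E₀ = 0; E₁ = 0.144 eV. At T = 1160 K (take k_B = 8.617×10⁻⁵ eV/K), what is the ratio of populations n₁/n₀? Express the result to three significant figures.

0.237

k_BT = 8.617×10⁻⁵ × 1160 K = 0.099957 eV.
n₁/n₀ = exp[−(E₁−E₀)/kT] = exp(−(0.144 eV)/(0.099957 eV)) = exp(-1.4406) = 0.237.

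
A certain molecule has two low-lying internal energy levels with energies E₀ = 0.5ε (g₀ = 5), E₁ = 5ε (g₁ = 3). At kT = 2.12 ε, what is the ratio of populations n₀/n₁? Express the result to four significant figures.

n₀/n₁ = (g₀/g₁) exp[−(E₀−E₁)/kT] = (5/3) × exp(−(-4.5ε)/(2.12ε)) = (5/3) × exp(2.12264) = 13.92.

13.92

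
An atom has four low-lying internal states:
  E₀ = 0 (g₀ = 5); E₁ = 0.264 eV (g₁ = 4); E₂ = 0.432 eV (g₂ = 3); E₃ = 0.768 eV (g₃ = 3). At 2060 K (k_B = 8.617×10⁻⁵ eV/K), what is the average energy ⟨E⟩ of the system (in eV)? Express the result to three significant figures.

k_BT = 8.617×10⁻⁵ × 2060 K = 0.17751 eV.
Eᵢ/kT = 0, 1.4872, 2.4337, 4.3265.
Z = Σ gᵢe^(−Eᵢ/kT) = 5·e^(−0) + 4·e^(−1.4872) + 3·e^(−2.4337) + 3·e^(−4.3265) = 5.0000 + 0.90402 + 0.26314 + 0.039641 = 6.2068.
⟨E⟩ = Σ Eᵢ gᵢe^(−Eᵢ/kT) / Z = (0·5.0000 + 0.264·0.90402 + 0.432·0.26314 + 0.768·0.039641) / 6.2068 = 0.0617 eV.

0.0617 eV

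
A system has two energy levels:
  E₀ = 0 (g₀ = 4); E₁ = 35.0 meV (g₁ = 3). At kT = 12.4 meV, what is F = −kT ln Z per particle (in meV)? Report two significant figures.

Eᵢ/kT = 0, 2.823.
Z = Σ gᵢe^(−Eᵢ/kT) = 4·e^(−0) + 3·e^(−2.823) = 4.000 + 0.1783 = 4.178.
F = −kT ln Z = −12.4 × ln(4.178) = −12.4 × 1.430 = -18 meV.

-18 meV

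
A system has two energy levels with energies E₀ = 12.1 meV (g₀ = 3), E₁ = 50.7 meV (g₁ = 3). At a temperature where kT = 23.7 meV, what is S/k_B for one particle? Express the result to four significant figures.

Eᵢ/kT = 0.510549, 2.13924.
Z = Σ gᵢe^(−Eᵢ/kT) = 3·e^(−0.510549) + 3·e^(−2.13924) = 1.80050 + 0.353233 = 2.15373.
⟨E⟩ = Σ EᵢPᵢ = 18.4308 meV.
S/k_B = ln Z + ⟨E⟩/kT = ln(2.15373) + 18.4308/23.7 = 0.767201 + 0.777671 = 1.545.

1.545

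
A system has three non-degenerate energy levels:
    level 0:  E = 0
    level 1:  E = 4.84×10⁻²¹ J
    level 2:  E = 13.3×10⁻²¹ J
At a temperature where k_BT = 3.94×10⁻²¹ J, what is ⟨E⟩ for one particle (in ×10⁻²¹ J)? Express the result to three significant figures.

Eᵢ/kT = 0, 1.2284, 3.3756.
Z = Σ e^(−Eᵢ/kT) = e^(−0) + e^(−1.2284) + e^(−3.3756) = 1.0000 + 0.29276 + 0.034198 = 1.3270.
⟨E⟩ = Σ Eᵢ e^(−Eᵢ/kT) / Z = (0·1.0000 + 4.84·0.29276 + 13.3·0.034198) / 1.3270 = 1.41 ×10⁻²¹ J.

1.41 ×10⁻²¹ J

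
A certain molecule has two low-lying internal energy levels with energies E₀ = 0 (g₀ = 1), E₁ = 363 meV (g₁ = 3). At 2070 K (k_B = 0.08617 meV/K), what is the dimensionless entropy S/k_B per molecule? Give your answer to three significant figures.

0.904

k_BT = 0.08617 × 2070 K = 178.37 meV.
Eᵢ/kT = 0, 2.0351.
Z = Σ gᵢe^(−Eᵢ/kT) = 1·e^(−0) + 3·e^(−2.0351) = 1.0000 + 0.39200 = 1.3920.
⟨E⟩ = Σ EᵢPᵢ = 102.22 meV.
S/k_B = ln Z + ⟨E⟩/kT = ln(1.3920) + 102.22/178.37 = 0.33074 + 0.57308 = 0.904.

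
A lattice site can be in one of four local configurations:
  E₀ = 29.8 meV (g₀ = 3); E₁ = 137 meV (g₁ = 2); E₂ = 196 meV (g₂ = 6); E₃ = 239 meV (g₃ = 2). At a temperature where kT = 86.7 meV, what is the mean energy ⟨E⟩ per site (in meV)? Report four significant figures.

82.87 meV

Eᵢ/kT = 0.343714, 1.58016, 2.26067, 2.75663.
Z = Σ gᵢe^(−Eᵢ/kT) = 3·e^(−0.343714) + 2·e^(−1.58016) + 6·e^(−2.26067) + 2·e^(−2.75663) = 2.12740 + 0.411884 + 0.625684 + 0.127011 = 3.29198.
⟨E⟩ = Σ Eᵢ gᵢe^(−Eᵢ/kT) / Z = (29.8·2.12740 + 137·0.411884 + 196·0.625684 + 239·0.127011) / 3.29198 = 82.87 meV.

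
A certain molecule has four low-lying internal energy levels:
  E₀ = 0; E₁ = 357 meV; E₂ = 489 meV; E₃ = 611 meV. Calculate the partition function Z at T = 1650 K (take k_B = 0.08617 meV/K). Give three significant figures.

Z = 1.13

k_BT = 0.08617 × 1650 K = 142.18 meV.
Eᵢ/kT = 0, 2.5109, 3.4393, 4.2974.
Z = Σ e^(−Eᵢ/kT) = e^(−0) + e^(−2.5109) + e^(−3.4393) + e^(−4.2974) = 1.0000 + 0.081195 + 0.032087 + 0.013604 = 1.1269.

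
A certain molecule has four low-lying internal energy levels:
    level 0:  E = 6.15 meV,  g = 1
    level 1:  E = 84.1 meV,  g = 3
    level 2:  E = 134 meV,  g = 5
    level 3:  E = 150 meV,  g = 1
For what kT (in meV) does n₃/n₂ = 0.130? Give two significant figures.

37 meV

n₃/n₂ = (g₃/g₂) exp[−(E₃−E₂)/kT] = 0.130.
⇒ (E₃−E₂)/kT = ln((1/5)/0.130) = ln(1.538) = 0.4305.
kT = 16 meV / 0.4305 = 37 meV.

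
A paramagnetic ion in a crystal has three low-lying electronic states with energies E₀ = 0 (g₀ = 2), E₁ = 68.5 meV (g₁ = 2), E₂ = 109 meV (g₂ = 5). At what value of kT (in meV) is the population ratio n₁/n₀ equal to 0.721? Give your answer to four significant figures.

n₁/n₀ = (g₁/g₀) exp[−(E₁−E₀)/kT] = 0.721.
⇒ (E₁−E₀)/kT = ln((2/2)/0.721) = ln(1.38696) = 0.327114.
kT = 68.5 meV / 0.327114 = 209.4 meV.

209.4 meV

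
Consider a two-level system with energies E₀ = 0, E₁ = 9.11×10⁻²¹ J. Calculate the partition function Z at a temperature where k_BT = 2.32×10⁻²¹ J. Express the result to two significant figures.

Z = 1.0

Eᵢ/kT = 0, 3.927.
Z = Σ e^(−Eᵢ/kT) = e^(−0) + e^(−3.927) = 1.000 + 0.01970 = 1.020.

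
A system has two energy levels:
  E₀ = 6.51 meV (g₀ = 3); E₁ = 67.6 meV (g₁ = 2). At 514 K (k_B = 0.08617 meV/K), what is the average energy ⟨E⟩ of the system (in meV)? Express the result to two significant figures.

k_BT = 0.08617 × 514 K = 44.29 meV.
Eᵢ/kT = 0.1470, 1.526.
Z = Σ gᵢe^(−Eᵢ/kT) = 3·e^(−0.1470) + 2·e^(−1.526) = 2.590 + 0.4348 = 3.025.
⟨E⟩ = Σ Eᵢ gᵢe^(−Eᵢ/kT) / Z = (6.51·2.590 + 67.6·0.4348) / 3.025 = 15 meV.

15 meV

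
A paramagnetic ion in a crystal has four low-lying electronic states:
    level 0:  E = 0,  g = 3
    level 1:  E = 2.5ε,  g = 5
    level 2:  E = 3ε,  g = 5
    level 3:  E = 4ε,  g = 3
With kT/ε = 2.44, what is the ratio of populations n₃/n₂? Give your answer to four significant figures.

0.3983

n₃/n₂ = (g₃/g₂) exp[−(E₃−E₂)/kT] = (3/5) × exp(−(1ε)/(2.44ε)) = (3/5) × exp(-0.409836) = 0.3983.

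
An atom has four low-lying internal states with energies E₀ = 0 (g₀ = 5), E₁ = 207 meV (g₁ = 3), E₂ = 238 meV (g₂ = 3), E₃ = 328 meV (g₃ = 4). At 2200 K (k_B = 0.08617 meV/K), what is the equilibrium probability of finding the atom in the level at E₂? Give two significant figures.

k_BT = 0.08617 × 2200 K = 189.6 meV.
Eᵢ/kT = 0, 1.092, 1.255, 1.730.
Z = Σ gᵢe^(−Eᵢ/kT) = 5·e^(−0) + 3·e^(−1.092) + 3·e^(−1.255) + 4·e^(−1.730) = 5.000 + 1.007 + 0.8552 + 0.7091 = 7.571.
P₂ = g₂ e^(−E₂/kT) / Z = 0.8552/7.571 = 0.11.

0.11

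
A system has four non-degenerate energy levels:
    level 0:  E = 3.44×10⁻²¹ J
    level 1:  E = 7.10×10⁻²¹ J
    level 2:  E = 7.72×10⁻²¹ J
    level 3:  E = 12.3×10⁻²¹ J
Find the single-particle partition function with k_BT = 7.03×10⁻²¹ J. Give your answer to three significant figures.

Eᵢ/kT = 0.48933, 1.0100, 1.0982, 1.7496.
Z = Σ e^(−Eᵢ/kT) = e^(−0.48933) + e^(−1.0100) + e^(−1.0982) + e^(−1.7496) = 0.61304 + 0.36422 + 0.33347 + 0.17384 = 1.4846.

Z = 1.48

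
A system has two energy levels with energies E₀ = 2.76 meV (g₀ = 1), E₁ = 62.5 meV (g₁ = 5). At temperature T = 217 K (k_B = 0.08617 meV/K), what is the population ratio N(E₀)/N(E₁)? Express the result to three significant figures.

4.88

k_BT = 0.08617 × 217 K = 18.699 meV.
n₀/n₁ = (g₀/g₁) exp[−(E₀−E₁)/kT] = (1/5) × exp(−(-59.74 meV)/(18.699 meV)) = (1/5) × exp(3.1948) = 4.88.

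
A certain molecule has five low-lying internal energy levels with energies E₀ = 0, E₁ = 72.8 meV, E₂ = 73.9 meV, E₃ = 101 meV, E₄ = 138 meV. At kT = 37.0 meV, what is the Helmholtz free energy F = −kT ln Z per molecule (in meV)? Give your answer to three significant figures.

Eᵢ/kT = 0, 1.9676, 1.9973, 2.7297, 3.7297.
Z = Σ e^(−Eᵢ/kT) = e^(−0) + e^(−1.9676) + e^(−1.9973) + e^(−2.7297) + e^(−3.7297) = 1.0000 + 0.13979 + 0.13570 + 0.065239 + 0.024000 = 1.3647.
F = −kT ln Z = −37.0 × ln(1.3647) = −37.0 × 0.31093 = -11.5 meV.

-11.5 meV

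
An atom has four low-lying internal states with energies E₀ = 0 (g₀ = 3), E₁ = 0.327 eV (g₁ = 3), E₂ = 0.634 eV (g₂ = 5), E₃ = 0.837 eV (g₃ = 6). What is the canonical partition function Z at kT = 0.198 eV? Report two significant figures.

Z = 3.9

Eᵢ/kT = 0, 1.652, 3.202, 4.227.
Z = Σ gᵢe^(−Eᵢ/kT) = 3·e^(−0) + 3·e^(−1.652) + 5·e^(−3.202) + 6·e^(−4.227) = 3.000 + 0.5750 + 0.2034 + 0.08758 = 3.866.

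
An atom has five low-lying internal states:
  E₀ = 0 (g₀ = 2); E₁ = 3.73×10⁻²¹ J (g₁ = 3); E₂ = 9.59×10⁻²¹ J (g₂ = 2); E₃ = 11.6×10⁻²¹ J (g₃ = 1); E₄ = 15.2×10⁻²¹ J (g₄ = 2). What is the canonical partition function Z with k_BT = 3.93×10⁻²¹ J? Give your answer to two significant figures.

Z = 3.4

Eᵢ/kT = 0, 0.9491, 2.440, 2.952, 3.868.
Z = Σ gᵢe^(−Eᵢ/kT) = 2·e^(−0) + 3·e^(−0.9491) + 2·e^(−2.440) + 1·e^(−2.952) + 2·e^(−3.868) = 2.000 + 1.161 + 0.1743 + 0.05224 + 0.04180 = 3.429.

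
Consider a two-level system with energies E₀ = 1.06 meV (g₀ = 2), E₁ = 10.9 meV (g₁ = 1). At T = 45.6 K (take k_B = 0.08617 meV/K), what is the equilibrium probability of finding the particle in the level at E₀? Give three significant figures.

0.961

k_BT = 0.08617 × 45.6 K = 3.9294 meV.
Eᵢ/kT = 0.26976, 2.7740.
Z = Σ gᵢe^(−Eᵢ/kT) = 2·e^(−0.26976) + 1·e^(−2.7740) = 1.5271 + 0.062412 = 1.5895.
P₀ = g₀ e^(−E₀/kT) / Z = 1.5271/1.5895 = 0.961.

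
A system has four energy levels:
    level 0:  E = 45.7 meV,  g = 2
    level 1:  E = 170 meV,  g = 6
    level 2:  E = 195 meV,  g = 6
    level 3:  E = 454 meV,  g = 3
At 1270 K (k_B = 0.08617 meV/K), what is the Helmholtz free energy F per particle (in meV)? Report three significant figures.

k_BT = 0.08617 × 1270 K = 109.44 meV.
Eᵢ/kT = 0.41758, 1.5534, 1.7818, 4.1484.
Z = Σ gᵢe^(−Eᵢ/kT) = 2·e^(−0.41758) + 6·e^(−1.5534) + 6·e^(−1.7818) + 3·e^(−4.1484) = 1.3173 + 1.2692 + 1.0100 + 0.047369 = 3.6439.
F = −kT ln Z = −109.44 × ln(3.6439) = −109.44 × 1.2931 = -142 meV.

-142 meV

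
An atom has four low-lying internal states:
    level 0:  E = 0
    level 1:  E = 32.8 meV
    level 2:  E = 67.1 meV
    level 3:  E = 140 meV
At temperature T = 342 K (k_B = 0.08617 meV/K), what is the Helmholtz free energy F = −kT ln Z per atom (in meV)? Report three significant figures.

k_BT = 0.08617 × 342 K = 29.470 meV.
Eᵢ/kT = 0, 1.1130, 2.2769, 4.7506.
Z = Σ e^(−Eᵢ/kT) = e^(−0) + e^(−1.1130) + e^(−2.2769) + e^(−4.7506) = 1.0000 + 0.32857 + 0.10260 + 0.0086465 = 1.4398.
F = −kT ln Z = −29.470 × ln(1.4398) = −29.470 × 0.36450 = -10.7 meV.

-10.7 meV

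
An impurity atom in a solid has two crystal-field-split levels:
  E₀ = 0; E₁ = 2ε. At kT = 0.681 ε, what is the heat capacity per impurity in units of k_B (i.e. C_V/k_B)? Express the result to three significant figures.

Eᵢ/kT = 0, 2.9369.
Z = Σ e^(−Eᵢ/kT) = e^(−0) + e^(−2.9369) = 1.0000 + 0.053030 = 1.0530.
⟨E⟩ = 0.10072 ε, ⟨E²⟩ = 0.20144 ε².
C_V/k_B = (⟨E²⟩ − ⟨E⟩²)/(kT)² = (0.20144 − 0.010145)/0.46376 = 0.412.

0.412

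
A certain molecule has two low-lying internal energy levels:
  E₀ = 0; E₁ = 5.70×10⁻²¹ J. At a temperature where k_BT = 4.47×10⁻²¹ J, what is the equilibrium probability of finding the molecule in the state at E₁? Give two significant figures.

Eᵢ/kT = 0, 1.275.
Z = Σ e^(−Eᵢ/kT) = e^(−0) + e^(−1.275) = 1.000 + 0.2794 = 1.279.
P₁ = e^(−E₁/kT) / Z = 0.2794/1.279 = 0.22.

0.22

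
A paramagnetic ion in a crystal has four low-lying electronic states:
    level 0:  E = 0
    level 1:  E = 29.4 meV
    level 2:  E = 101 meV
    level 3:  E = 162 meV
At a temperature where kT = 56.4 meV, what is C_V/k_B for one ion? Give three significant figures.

Eᵢ/kT = 0, 0.52128, 1.7908, 2.8723.
Z = Σ e^(−Eᵢ/kT) = e^(−0) + e^(−0.52128) + e^(−1.7908) + e^(−2.8723) = 1.0000 + 0.59376 + 0.16683 + 0.056569 = 1.8172.
⟨E⟩ = 23.922 meV, ⟨E²⟩ = 2035.9 meV².
C_V/k_B = (⟨E²⟩ − ⟨E⟩²)/(kT)² = (2035.9 − 572.26)/3181.0 = 0.460.

0.460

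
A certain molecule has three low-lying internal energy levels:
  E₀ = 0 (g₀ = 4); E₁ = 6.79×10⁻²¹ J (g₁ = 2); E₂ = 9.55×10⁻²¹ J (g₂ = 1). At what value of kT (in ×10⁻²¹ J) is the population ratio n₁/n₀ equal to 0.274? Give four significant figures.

11.29 ×10⁻²¹ J

n₁/n₀ = (g₁/g₀) exp[−(E₁−E₀)/kT] = 0.274.
⇒ (E₁−E₀)/kT = ln((2/4)/0.274) = ln(1.82482) = 0.601481.
kT = 6.79 ×10⁻²¹ J / 0.601481 = 11.29 ×10⁻²¹ J.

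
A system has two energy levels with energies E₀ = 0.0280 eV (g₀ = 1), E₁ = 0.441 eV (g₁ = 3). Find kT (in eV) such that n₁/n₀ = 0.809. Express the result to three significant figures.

n₁/n₀ = (g₁/g₀) exp[−(E₁−E₀)/kT] = 0.809.
⇒ (E₁−E₀)/kT = ln((3/1)/0.809) = ln(3.7083) = 1.3106.
kT = 0.4130 eV / 1.3106 = 0.315 eV.

0.315 eV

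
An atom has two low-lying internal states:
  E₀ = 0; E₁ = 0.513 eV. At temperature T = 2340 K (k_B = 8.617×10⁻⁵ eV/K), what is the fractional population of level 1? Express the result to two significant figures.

0.073

k_BT = 8.617×10⁻⁵ × 2340 K = 0.2016 eV.
Eᵢ/kT = 0, 2.545.
Z = Σ e^(−Eᵢ/kT) = e^(−0) + e^(−2.545) = 1.000 + 0.07847 = 1.078.
P₁ = e^(−E₁/kT) / Z = 0.07847/1.078 = 0.073.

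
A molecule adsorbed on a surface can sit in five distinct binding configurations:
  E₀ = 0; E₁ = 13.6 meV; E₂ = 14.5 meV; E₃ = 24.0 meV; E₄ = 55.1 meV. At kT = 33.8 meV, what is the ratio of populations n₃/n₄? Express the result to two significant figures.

n₃/n₄ = exp[−(E₃−E₄)/kT] = exp(−(-31.1 meV)/(33.8 meV)) = exp(0.9201) = 2.5.

2.5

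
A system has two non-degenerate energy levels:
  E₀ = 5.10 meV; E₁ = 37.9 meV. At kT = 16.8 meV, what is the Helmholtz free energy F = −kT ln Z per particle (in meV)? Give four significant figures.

2.870 meV

Eᵢ/kT = 0.303571, 2.25595.
Z = Σ e^(−Eᵢ/kT) = e^(−0.303571) + e^(−2.25595) = 0.738177 + 0.104774 = 0.842951.
F = −kT ln Z = −16.8 × ln(0.842951) = −16.8 × -0.170846 = 2.870 meV.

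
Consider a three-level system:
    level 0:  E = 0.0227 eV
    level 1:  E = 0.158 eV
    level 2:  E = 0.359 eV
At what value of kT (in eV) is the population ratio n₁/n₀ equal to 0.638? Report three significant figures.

0.301 eV

n₁/n₀ = exp[−(E₁−E₀)/kT] = 0.638.
⇒ (E₁−E₀)/kT = ln(1/0.638) = ln(1.5674) = 0.44942.
kT = 0.1353 eV / 0.44942 = 0.301 eV.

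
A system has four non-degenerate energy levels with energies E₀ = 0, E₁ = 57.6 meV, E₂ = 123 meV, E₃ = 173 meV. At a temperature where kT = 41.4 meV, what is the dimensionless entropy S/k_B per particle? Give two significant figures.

0.70

Eᵢ/kT = 0, 1.391, 2.971, 4.179.
Z = Σ e^(−Eᵢ/kT) = e^(−0) + e^(−1.391) + e^(−2.971) + e^(−4.179) = 1.000 + 0.2488 + 0.05125 + 0.01531 = 1.315.
⟨E⟩ = Σ EᵢPᵢ = 17.71 meV.
S/k_B = ln Z + ⟨E⟩/kT = ln(1.315) + 17.71/41.4 = 0.2738 + 0.4278 = 0.70.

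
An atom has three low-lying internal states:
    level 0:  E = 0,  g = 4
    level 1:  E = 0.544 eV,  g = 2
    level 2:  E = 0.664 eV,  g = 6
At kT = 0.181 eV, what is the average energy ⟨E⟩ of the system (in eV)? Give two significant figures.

0.037 eV

Eᵢ/kT = 0, 3.006, 3.669.
Z = Σ gᵢe^(−Eᵢ/kT) = 4·e^(−0) + 2·e^(−3.006) + 6·e^(−3.669) = 4.000 + 0.09898 + 0.1530 = 4.252.
⟨E⟩ = Σ Eᵢ gᵢe^(−Eᵢ/kT) / Z = (0·4.000 + 0.544·0.09898 + 0.664·0.1530) / 4.252 = 0.037 eV.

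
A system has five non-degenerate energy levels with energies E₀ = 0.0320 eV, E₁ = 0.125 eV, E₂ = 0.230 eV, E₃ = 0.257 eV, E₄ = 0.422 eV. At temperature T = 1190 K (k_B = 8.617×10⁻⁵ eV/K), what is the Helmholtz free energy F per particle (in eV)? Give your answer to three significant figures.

-0.0214 eV

k_BT = 8.617×10⁻⁵ × 1190 K = 0.10254 eV.
Eᵢ/kT = 0.31207, 1.2190, 2.2430, 2.5063, 4.1155.
Z = Σ e^(−Eᵢ/kT) = e^(−0.31207) + e^(−1.2190) + e^(−2.2430) + e^(−2.5063) + e^(−4.1155) = 0.73193 + 0.29553 + 0.10614 + 0.081569 + 0.016318 = 1.2315.
F = −kT ln Z = −0.10254 × ln(1.2315) = −0.10254 × 0.20823 = -0.0214 eV.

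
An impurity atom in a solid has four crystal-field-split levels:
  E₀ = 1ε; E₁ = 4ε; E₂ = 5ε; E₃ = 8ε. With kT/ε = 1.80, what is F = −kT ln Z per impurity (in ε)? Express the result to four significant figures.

0.5034 ε

Eᵢ/kT = 0.555556, 2.22222, 2.77778, 4.44444.
Z = Σ e^(−Eᵢ/kT) = e^(−0.555556) + e^(−2.22222) + e^(−2.77778) + e^(−4.44444) = 0.573753 + 0.108368 + 0.0621764 + 0.0117437 = 0.756041.
F = −kT ln Z = −1.80 × ln(0.756041) = −1.80 × -0.279660 = 0.5034 ε.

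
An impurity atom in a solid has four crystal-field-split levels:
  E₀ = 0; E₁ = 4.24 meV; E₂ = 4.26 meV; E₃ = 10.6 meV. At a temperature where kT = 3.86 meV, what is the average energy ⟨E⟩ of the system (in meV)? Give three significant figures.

2.03 meV

Eᵢ/kT = 0, 1.0984, 1.1036, 2.7461.
Z = Σ e^(−Eᵢ/kT) = e^(−0) + e^(−1.0984) + e^(−1.1036) + e^(−2.7461) = 1.0000 + 0.33340 + 0.33167 + 0.064178 = 1.7292.
⟨E⟩ = Σ Eᵢ e^(−Eᵢ/kT) / Z = (0·1.0000 + 4.24·0.33340 + 4.26·0.33167 + 10.6·0.064178) / 1.7292 = 2.03 meV.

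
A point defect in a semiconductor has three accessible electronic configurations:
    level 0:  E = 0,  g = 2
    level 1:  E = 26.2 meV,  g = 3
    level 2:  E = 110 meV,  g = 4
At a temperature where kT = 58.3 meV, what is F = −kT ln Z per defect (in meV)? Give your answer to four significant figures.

Eᵢ/kT = 0, 0.449400, 1.88679.
Z = Σ gᵢe^(−Eᵢ/kT) = 2·e^(−0) + 3·e^(−0.449400) + 4·e^(−1.88679) = 2.00000 + 1.91403 + 0.606230 = 4.52026.
F = −kT ln Z = −58.3 × ln(4.52026) = −58.3 × 1.50857 = -87.95 meV.

-87.95 meV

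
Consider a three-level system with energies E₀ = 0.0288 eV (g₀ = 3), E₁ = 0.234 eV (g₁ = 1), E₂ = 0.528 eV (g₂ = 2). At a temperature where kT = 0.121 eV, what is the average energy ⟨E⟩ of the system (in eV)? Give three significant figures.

0.0455 eV

Eᵢ/kT = 0.23802, 1.9339, 4.3636.
Z = Σ gᵢe^(−Eᵢ/kT) = 3·e^(−0.23802) + 1·e^(−1.9339) + 2·e^(−4.3636) = 2.3646 + 0.14458 + 0.025465 = 2.5346.
⟨E⟩ = Σ Eᵢ gᵢe^(−Eᵢ/kT) / Z = (0.0288·2.3646 + 0.234·0.14458 + 0.528·0.025465) / 2.5346 = 0.0455 eV.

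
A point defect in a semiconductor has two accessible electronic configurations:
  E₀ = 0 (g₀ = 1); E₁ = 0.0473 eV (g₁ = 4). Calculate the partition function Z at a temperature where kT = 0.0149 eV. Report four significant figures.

Eᵢ/kT = 0, 3.17450.
Z = Σ gᵢe^(−Eᵢ/kT) = 1·e^(−0) + 4·e^(−3.17450) = 1.00000 + 0.167260 = 1.16726.

Z = 1.167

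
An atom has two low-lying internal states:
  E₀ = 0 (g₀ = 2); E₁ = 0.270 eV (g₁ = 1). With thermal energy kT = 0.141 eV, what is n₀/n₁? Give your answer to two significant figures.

14

n₀/n₁ = (g₀/g₁) exp[−(E₀−E₁)/kT] = (2/1) × exp(−(-0.270 eV)/(0.141 eV)) = (2/1) × exp(1.915) = 14.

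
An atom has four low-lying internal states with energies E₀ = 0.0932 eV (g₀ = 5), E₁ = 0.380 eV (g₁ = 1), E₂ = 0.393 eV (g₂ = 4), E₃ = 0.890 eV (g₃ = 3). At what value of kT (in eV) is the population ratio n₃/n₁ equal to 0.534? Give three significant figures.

0.295 eV

n₃/n₁ = (g₃/g₁) exp[−(E₃−E₁)/kT] = 0.534.
⇒ (E₃−E₁)/kT = ln((3/1)/0.534) = ln(5.6180) = 1.7260.
kT = 0.510 eV / 1.7260 = 0.295 eV.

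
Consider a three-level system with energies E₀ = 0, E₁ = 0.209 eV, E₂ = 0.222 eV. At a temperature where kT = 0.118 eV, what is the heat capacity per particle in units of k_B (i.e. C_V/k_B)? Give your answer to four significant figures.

Eᵢ/kT = 0, 1.77119, 1.88136.
Z = Σ e^(−Eᵢ/kT) = e^(−0) + e^(−1.77119) + e^(−1.88136) = 1.00000 + 0.170130 + 0.152383 = 1.32251.
⟨E⟩ = 0.0524655 eV, ⟨E²⟩ = 0.0112978 eV².
C_V/k_B = (⟨E²⟩ − ⟨E⟩²)/(kT)² = (0.0112978 − 0.00275263)/0.0139240 = 0.6137.

0.6137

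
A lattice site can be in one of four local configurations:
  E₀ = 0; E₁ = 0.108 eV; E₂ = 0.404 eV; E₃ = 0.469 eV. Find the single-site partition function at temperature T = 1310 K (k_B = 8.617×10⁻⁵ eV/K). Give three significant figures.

Z = 1.43

k_BT = 8.617×10⁻⁵ × 1310 K = 0.11288 eV.
Eᵢ/kT = 0, 0.95677, 3.5790, 4.1549.
Z = Σ e^(−Eᵢ/kT) = e^(−0) + e^(−0.95677) + e^(−3.5790) + e^(−4.1549) = 1.0000 + 0.38413 + 0.027904 + 0.015687 = 1.4277.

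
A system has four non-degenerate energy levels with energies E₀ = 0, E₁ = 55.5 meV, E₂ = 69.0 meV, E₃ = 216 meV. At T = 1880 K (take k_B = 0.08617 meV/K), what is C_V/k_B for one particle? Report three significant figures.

0.145

k_BT = 0.08617 × 1880 K = 162.00 meV.
Eᵢ/kT = 0, 0.34259, 0.42593, 1.3333.
Z = Σ e^(−Eᵢ/kT) = e^(−0) + e^(−0.34259) + e^(−0.42593) + e^(−1.3333) = 1.0000 + 0.70993 + 0.65316 + 0.26361 = 2.6267.
⟨E⟩ = 53.835 meV, ⟨E²⟩ = 6698.7 meV².
C_V/k_B = (⟨E²⟩ − ⟨E⟩²)/(kT)² = (6698.7 − 2898.2)/26244 = 0.145.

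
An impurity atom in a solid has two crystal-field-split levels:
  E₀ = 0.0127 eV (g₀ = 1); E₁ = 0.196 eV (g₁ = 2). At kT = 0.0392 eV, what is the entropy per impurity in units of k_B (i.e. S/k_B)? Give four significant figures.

0.1040

Eᵢ/kT = 0.323980, 5.00000.
Z = Σ gᵢe^(−Eᵢ/kT) = 1·e^(−0.323980) + 2·e^(−5.00000) = 0.723265 + 0.0134759 = 0.736741.
⟨E⟩ = Σ EᵢPᵢ = 0.0160528 eV.
S/k_B = ln Z + ⟨E⟩/kT = ln(0.736741) + 0.0160528/0.0392 = -0.305519 + 0.409510 = 0.1040.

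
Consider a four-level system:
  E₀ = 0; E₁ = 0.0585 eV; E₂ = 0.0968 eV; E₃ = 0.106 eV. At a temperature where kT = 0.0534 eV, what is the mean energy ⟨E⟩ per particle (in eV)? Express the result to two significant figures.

Eᵢ/kT = 0, 1.096, 1.813, 1.985.
Z = Σ e^(−Eᵢ/kT) = e^(−0) + e^(−1.096) + e^(−1.813) + e^(−1.985) = 1.000 + 0.3342 + 0.1632 + 0.1374 = 1.635.
⟨E⟩ = Σ Eᵢ e^(−Eᵢ/kT) / Z = (0·1.000 + 0.0585·0.3342 + 0.0968·0.1632 + 0.106·0.1374) / 1.635 = 0.031 eV.

0.031 eV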